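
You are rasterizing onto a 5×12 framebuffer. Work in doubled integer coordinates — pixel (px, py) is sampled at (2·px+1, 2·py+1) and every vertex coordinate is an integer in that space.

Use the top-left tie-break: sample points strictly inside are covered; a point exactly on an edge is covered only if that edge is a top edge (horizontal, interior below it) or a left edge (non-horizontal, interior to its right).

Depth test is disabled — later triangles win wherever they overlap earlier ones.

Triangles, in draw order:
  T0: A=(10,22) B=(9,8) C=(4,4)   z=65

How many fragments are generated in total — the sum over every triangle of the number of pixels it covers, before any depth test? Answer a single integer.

T0:
  2·area = 66  (B↔C swapped to make it positive)
  edge (10, 22)→(4, 4): d=(-6,-18) top-left  bias=+0
  edge (4, 4)→(9, 8): d=(5,4) right/bottom  bias=-1
  edge (9, 8)→(10, 22): d=(1,14) right/bottom  bias=-1
    (1,0)@(3, 1): e=[0,-11,77] → ·  [on edge]
    (2,2)@(5, 5): e=[12,1,53] → █
    (3,2)@(7, 5): e=[48,-7,25] → ·
    (2,3)@(5, 7): e=[0,11,55] → █  [on edge]
    (3,3)@(7, 7): e=[36,3,27] → █
    (4,3)@(9, 7): e=[72,-5,-1] → ·
    (2,4)@(5, 9): e=[-12,21,57] → ·
    (3,4)@(7, 9): e=[24,13,29] → █
    (4,4)@(9, 9): e=[60,5,1] → █
    (3,5)@(7, 11): e=[12,23,31] → █
    (3,6)@(7, 13): e=[0,33,33] → █  [on edge]
    (3,7)@(7, 15): e=[-12,43,35] → ·
    (4,9)@(9, 19): e=[0,55,11] → █  [on edge]
  covered (12 px):
    · · · · ·
    · · · · ·
    · · █ · ·
    · · █ █ ·
    · · · █ █
    · · · █ █
    · · · █ █
    · · · · █
    · · · · █
    · · · · █
    · · · · ·
    · · · · ·

Answer: 12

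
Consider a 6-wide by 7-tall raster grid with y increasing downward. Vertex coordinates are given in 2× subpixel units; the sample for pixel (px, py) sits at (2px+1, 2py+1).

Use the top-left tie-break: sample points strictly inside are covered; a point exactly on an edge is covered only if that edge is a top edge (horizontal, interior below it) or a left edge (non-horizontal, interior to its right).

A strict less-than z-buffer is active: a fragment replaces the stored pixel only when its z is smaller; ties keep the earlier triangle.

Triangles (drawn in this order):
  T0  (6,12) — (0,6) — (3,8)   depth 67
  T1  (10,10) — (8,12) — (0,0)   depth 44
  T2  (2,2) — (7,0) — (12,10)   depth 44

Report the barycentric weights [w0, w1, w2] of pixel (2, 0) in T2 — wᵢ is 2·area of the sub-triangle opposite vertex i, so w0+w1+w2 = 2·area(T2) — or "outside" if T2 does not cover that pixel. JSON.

T0:
  2·area = 6
  edge (6, 12)→(0, 6): d=(-6,-6) top-left  bias=+0
  edge (0, 6)→(3, 8): d=(3,2) right/bottom  bias=-1
  edge (3, 8)→(6, 12): d=(3,4) right/bottom  bias=-1
    (0,3)@(1, 7): e=[0,1,5] → #  [on edge]
    (1,3)@(3, 7): e=[12,-3,-3] → ·
    (0,4)@(1, 9): e=[-12,7,11] → ·
    (1,4)@(3, 9): e=[0,3,3] → #  [on edge]
    (2,4)@(5, 9): e=[12,-1,-5] → ·
    (1,5)@(3, 11): e=[-12,9,9] → ·
    (2,5)@(5, 11): e=[0,5,1] → #  [on edge]
    (3,5)@(7, 11): e=[12,1,-7] → ·
    (2,6)@(5, 13): e=[-12,11,7] → ·
    (3,6)@(7, 13): e=[0,7,-1] → ·  [on edge]
  covered (3 px):
    · · · · · ·
    · · · · · ·
    · · · · · ·
    # · · · · ·
    · # · · · ·
    · · # · · ·
    · · · · · ·
T1:
  2·area = 40
  edge (10, 10)→(8, 12): d=(-2,2) right/bottom  bias=-1
  edge (8, 12)→(0, 0): d=(-8,-12) top-left  bias=+0
  edge (0, 0)→(10, 10): d=(10,10) right/bottom  bias=-1
    (0,0)@(1, 1): e=[36,4,0] → ·  [on edge]
    (1,1)@(3, 3): e=[28,12,0] → ·  [on edge]
    (2,2)@(5, 5): e=[20,20,0] → ·  [on edge]
    (2,3)@(5, 7): e=[16,4,20] → #
    (3,3)@(7, 7): e=[12,28,0] → ·  [on edge]
    (2,4)@(5, 9): e=[12,-12,40] → ·
    (3,4)@(7, 9): e=[8,12,20] → #
    (4,4)@(9, 9): e=[4,36,0] → ·  [on edge]
    (5,4)@(11, 9): e=[0,60,-20] → ·  [on edge]
    (3,5)@(7, 11): e=[4,-4,40] → ·
    (4,5)@(9, 11): e=[0,20,20] → ·  [on edge]
    (5,5)@(11, 11): e=[-4,44,0] → ·  [on edge]
    (3,6)@(7, 13): e=[0,-20,60] → ·  [on edge]
  covered (2 px):
    · · · · · ·
    · · · · · ·
    · · · · · ·
    · · # · · ·
    · · · # · ·
    · · · · · ·
    · · · · · ·
T2:
  2·area = 60
  edge (2, 2)→(7, 0): d=(5,-2) top-left  bias=+0
  edge (7, 0)→(12, 10): d=(5,10) right/bottom  bias=-1
  edge (12, 10)→(2, 2): d=(-10,-8) top-left  bias=+0
    (2,0)@(5, 1): e=[1,25,34] → #
    (3,0)@(7, 1): e=[5,5,50] → #
    (4,0)@(9, 1): e=[9,-15,66] → ·
    (2,1)@(5, 3): e=[11,35,14] → #
    (4,1)@(9, 3): e=[19,-5,46] → ·
    (2,2)@(5, 5): e=[21,45,-6] → ·
    (3,2)@(7, 5): e=[25,25,10] → #
    (4,2)@(9, 5): e=[29,5,26] → #
    (5,2)@(11, 5): e=[33,-15,42] → ·
    (3,3)@(7, 7): e=[35,35,-10] → ·
    (4,3)@(9, 7): e=[39,15,6] → #
    (5,3)@(11, 7): e=[43,-5,22] → ·
  covered (8 px):
    · · # # · ·
    · · # # · ·
    · · · # # ·
    · · · · # ·
    · · · · · #
    · · · · · ·
    · · · · · ·

Result: [25,34,1]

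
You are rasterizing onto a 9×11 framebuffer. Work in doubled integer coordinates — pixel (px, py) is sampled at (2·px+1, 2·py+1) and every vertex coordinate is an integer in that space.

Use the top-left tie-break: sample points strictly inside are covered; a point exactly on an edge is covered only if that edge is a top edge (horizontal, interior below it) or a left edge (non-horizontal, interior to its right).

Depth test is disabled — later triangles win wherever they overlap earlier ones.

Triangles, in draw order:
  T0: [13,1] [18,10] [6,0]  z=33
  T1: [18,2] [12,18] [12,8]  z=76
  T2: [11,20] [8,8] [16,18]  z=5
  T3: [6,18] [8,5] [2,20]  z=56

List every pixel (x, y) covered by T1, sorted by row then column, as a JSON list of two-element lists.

T0:
  2·area = 58
  edge (13, 1)→(18, 10): d=(5,9) right/bottom  bias=-1
  edge (18, 10)→(6, 0): d=(-12,-10) top-left  bias=+0
  edge (6, 0)→(13, 1): d=(7,1) right/bottom  bias=-1
    (4,0)@(9, 1): e=[36,18,4] → X
    (5,0)@(11, 1): e=[18,38,2] → X
    (6,0)@(13, 1): e=[0,58,0] → .  [on edge]
    (4,1)@(9, 3): e=[46,-6,18] → .
    (5,1)@(11, 3): e=[28,14,16] → X
    (6,1)@(13, 3): e=[10,34,14] → X
    (7,1)@(15, 3): e=[-8,54,12] → .
    (5,2)@(11, 5): e=[38,-10,30] → .
    (6,2)@(13, 5): e=[20,10,28] → X
    (7,2)@(15, 5): e=[2,30,26] → X
    (8,2)@(17, 5): e=[-16,50,24] → .
    (6,3)@(13, 7): e=[30,-14,42] → .
  covered (8 px):
    . . . . X X . . .
    . . . . . X X . .
    . . . . . . X X .
    . . . . . . . X .
    . . . . . . . . X
    . . . . . . . . .
    . . . . . . . . .
    . . . . . . . . .
    . . . . . . . . .
    . . . . . . . . .
    . . . . . . . . .
T1:
  2·area = 60
  edge (18, 2)→(12, 18): d=(-6,16) right/bottom  bias=-1
  edge (12, 18)→(12, 8): d=(0,-10) top-left  bias=+0
  edge (12, 8)→(18, 2): d=(6,-6) top-left  bias=+0
    (8,1)@(17, 3): e=[10,50,0] → X  [on edge]
    (7,2)@(15, 5): e=[30,30,0] → X  [on edge]
    (8,2)@(17, 5): e=[-2,50,12] → .
    (6,3)@(13, 7): e=[50,10,0] → X  [on edge]
    (8,3)@(17, 7): e=[-14,50,24] → .
    (5,4)@(11, 9): e=[70,-10,0] → .  [on edge]
    (6,4)@(13, 9): e=[38,10,12] → X
    (8,4)@(17, 9): e=[-26,50,36] → .
    (4,5)@(9, 11): e=[90,-30,0] → .  [on edge]
    (6,5)@(13, 11): e=[26,10,24] → X
    (7,5)@(15, 11): e=[-6,30,36] → .
    (3,6)@(7, 13): e=[110,-50,0] → .  [on edge]
    (2,7)@(5, 15): e=[130,-70,0] → .  [on edge]
    (1,8)@(3, 17): e=[150,-90,0] → .  [on edge]
    (0,9)@(1, 19): e=[170,-110,0] → .  [on edge]
  covered (9 px):
    . . . . . . . . .
    . . . . . . . . X
    . . . . . . . X .
    . . . . . . X X .
    . . . . . . X X .
    . . . . . . X . .
    . . . . . . X . .
    . . . . . . X . .
    . . . . . . . . .
    . . . . . . . . .
    . . . . . . . . .
T2:
  2·area = 66
  edge (11, 20)→(8, 8): d=(-3,-12) top-left  bias=+0
  edge (8, 8)→(16, 18): d=(8,10) right/bottom  bias=-1
  edge (16, 18)→(11, 20): d=(-5,2) right/bottom  bias=-1
    (4,5)@(9, 11): e=[3,14,49] → X
    (5,5)@(11, 11): e=[27,-6,45] → .
    (4,6)@(9, 13): e=[-3,30,39] → .
    (5,6)@(11, 13): e=[21,10,35] → X
    (6,6)@(13, 13): e=[45,-10,31] → .
    (5,7)@(11, 15): e=[15,26,25] → X
    (6,7)@(13, 15): e=[39,6,21] → X
    (7,7)@(15, 15): e=[63,-14,17] → .
    (5,8)@(11, 17): e=[9,42,15] → X
    (7,8)@(15, 17): e=[57,2,7] → X
    (8,8)@(17, 17): e=[81,-18,3] → .
    (5,9)@(11, 19): e=[3,58,5] → X
  covered (9 px):
    . . . . . . . . .
    . . . . . . . . .
    . . . . . . . . .
    . . . . . . . . .
    . . . . . . . . .
    . . . . X . . . .
    . . . . . X . . .
    . . . . . X X . .
    . . . . . X X X .
    . . . . . X X . .
    . . . . . . . . .
T3:
  2·area = 48  (B↔C swapped to make it positive)
  edge (6, 18)→(2, 20): d=(-4,2) right/bottom  bias=-1
  edge (2, 20)→(8, 5): d=(6,-15) top-left  bias=+0
  edge (8, 5)→(6, 18): d=(-2,13) right/bottom  bias=-1
    (3,4)@(7, 9): e=[34,9,5] → X
    (4,4)@(9, 9): e=[30,39,-21] → .
    (3,5)@(7, 11): e=[26,21,1] → X
    (4,5)@(9, 11): e=[22,51,-25] → .
    (2,6)@(5, 13): e=[22,3,23] → X
    (3,6)@(7, 13): e=[18,33,-3] → .
    (2,7)@(5, 15): e=[14,15,19] → X
    (3,7)@(7, 15): e=[10,45,-7] → .
    (2,8)@(5, 17): e=[6,27,15] → X
    (3,8)@(7, 17): e=[2,57,-11] → .
    (1,9)@(3, 19): e=[2,9,37] → X
    (2,9)@(5, 19): e=[-2,39,11] → .
  covered (6 px):
    . . . . . . . . .
    . . . . . . . . .
    . . . . . . . . .
    . . . . . . . . .
    . . . X . . . . .
    . . . X . . . . .
    . . X . . . . . .
    . . X . . . . . .
    . . X . . . . . .
    . X . . . . . . .
    . . . . . . . . .

Result: [[8,1],[7,2],[6,3],[7,3],[6,4],[7,4],[6,5],[6,6],[6,7]]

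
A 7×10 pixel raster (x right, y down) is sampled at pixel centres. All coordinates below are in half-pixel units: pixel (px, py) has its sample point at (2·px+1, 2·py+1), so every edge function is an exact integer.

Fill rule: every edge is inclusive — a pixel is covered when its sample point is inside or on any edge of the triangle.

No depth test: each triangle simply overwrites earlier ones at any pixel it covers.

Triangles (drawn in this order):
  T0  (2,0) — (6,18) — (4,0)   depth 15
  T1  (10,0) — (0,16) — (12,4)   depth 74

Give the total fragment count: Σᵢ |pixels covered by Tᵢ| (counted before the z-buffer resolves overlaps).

T0:
  2·area = 36  (B↔C swapped to make it positive)
  edge (2, 0)→(4, 0): d=(2,0) inclusive
  edge (4, 0)→(6, 18): d=(2,18) inclusive
  edge (6, 18)→(2, 0): d=(-4,-18) inclusive
    (1,0)@(3, 1): e=[2,20,14] → #
    (2,0)@(5, 1): e=[2,-16,50] → ·
    (1,1)@(3, 3): e=[6,24,6] → #
    (2,1)@(5, 3): e=[6,-12,42] → ·
    (1,2)@(3, 5): e=[10,28,-2] → ·
    (2,4)@(5, 9): e=[18,0,18] → #  [on edge]
    (3,4)@(7, 9): e=[18,-36,54] → ·
    (2,5)@(5, 11): e=[22,4,10] → #
    (3,5)@(7, 11): e=[22,-32,46] → ·
    (2,6)@(5, 13): e=[26,8,2] → #
    (3,6)@(7, 13): e=[26,-28,38] → ·
    (2,7)@(5, 15): e=[30,12,-6] → ·
  covered (5 px):
    · # · · · · ·
    · # · · · · ·
    · · · · · · ·
    · · · · · · ·
    · · # · · · ·
    · · # · · · ·
    · · # · · · ·
    · · · · · · ·
    · · · · · · ·
    · · · · · · ·
T1:
  2·area = 72  (B↔C swapped to make it positive)
  edge (10, 0)→(12, 4): d=(2,4) inclusive
  edge (12, 4)→(0, 16): d=(-12,12) inclusive
  edge (0, 16)→(10, 0): d=(10,-16) inclusive
    (4,1)@(9, 3): e=[10,48,14] → #
    (5,1)@(11, 3): e=[2,24,46] → #
    (6,1)@(13, 3): e=[-6,0,78] → ·  [on edge]
    (3,2)@(7, 5): e=[22,48,2] → #
    (5,2)@(11, 5): e=[6,0,66] → #  [on edge]
    (6,2)@(13, 5): e=[-2,-24,98] → ·
    (3,3)@(7, 7): e=[26,24,22] → #
    (4,3)@(9, 7): e=[18,0,54] → #  [on edge]
    (5,3)@(11, 7): e=[10,-24,86] → ·
    (2,4)@(5, 9): e=[38,24,10] → #
    (3,4)@(7, 9): e=[30,0,42] → #  [on edge]
    (4,4)@(9, 9): e=[22,-24,74] → ·
    (2,5)@(5, 11): e=[42,0,30] → #  [on edge]
    (1,6)@(3, 13): e=[54,0,18] → #  [on edge]
    (0,7)@(1, 15): e=[66,0,6] → #  [on edge]
  covered (12 px):
    · · · · · · ·
    · · · · # # ·
    · · · # # # ·
    · · · # # · ·
    · · # # · · ·
    · · # · · · ·
    · # · · · · ·
    # · · · · · ·
    · · · · · · ·
    · · · · · · ·

Result: 17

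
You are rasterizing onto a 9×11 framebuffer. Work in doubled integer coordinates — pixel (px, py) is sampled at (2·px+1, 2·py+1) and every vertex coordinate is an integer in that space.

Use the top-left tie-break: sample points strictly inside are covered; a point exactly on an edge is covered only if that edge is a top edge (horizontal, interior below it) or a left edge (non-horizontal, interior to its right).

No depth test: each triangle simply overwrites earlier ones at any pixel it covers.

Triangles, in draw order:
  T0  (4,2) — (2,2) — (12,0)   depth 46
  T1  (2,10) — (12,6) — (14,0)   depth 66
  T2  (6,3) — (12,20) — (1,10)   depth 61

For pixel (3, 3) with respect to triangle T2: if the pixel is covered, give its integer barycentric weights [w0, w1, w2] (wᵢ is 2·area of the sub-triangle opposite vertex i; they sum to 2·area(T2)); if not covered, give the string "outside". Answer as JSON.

T0:
  2·area = 4
  edge (4, 2)→(2, 2): d=(-2,0) right/bottom  bias=-1
  edge (2, 2)→(12, 0): d=(10,-2) top-left  bias=+0
  edge (12, 0)→(4, 2): d=(-8,2) right/bottom  bias=-1
    (3,0)@(7, 1): e=[2,0,2] → #  [on edge]
    (4,0)@(9, 1): e=[2,4,-2] → ·
    (3,1)@(7, 3): e=[-2,20,-14] → ·
  covered (1 px):
    · · · # · · · · ·
    · · · · · · · · ·
    · · · · · · · · ·
    · · · · · · · · ·
    · · · · · · · · ·
    · · · · · · · · ·
    · · · · · · · · ·
    · · · · · · · · ·
    · · · · · · · · ·
    · · · · · · · · ·
    · · · · · · · · ·
T1:
  2·area = 52  (B↔C swapped to make it positive)
  edge (2, 10)→(14, 0): d=(12,-10) top-left  bias=+0
  edge (14, 0)→(12, 6): d=(-2,6) right/bottom  bias=-1
  edge (12, 6)→(2, 10): d=(-10,4) right/bottom  bias=-1
    (6,0)@(13, 1): e=[2,4,46] → #
    (7,0)@(15, 1): e=[22,-8,38] → ·
    (5,1)@(11, 3): e=[6,12,34] → #
    (6,1)@(13, 3): e=[26,0,26] → ·  [on edge]
    (4,2)@(9, 5): e=[10,20,22] → #
    (6,2)@(13, 5): e=[50,-4,6] → ·
    (3,3)@(7, 7): e=[14,28,10] → #
    (5,3)@(11, 7): e=[54,4,-6] → ·
    (3,4)@(7, 9): e=[38,24,-10] → ·
    (4,4)@(9, 9): e=[58,12,-18] → ·
    (5,4)@(11, 9): e=[78,0,-26] → ·  [on edge]
    (4,7)@(9, 15): e=[130,0,-78] → ·  [on edge]
    (3,10)@(7, 21): e=[182,0,-130] → ·  [on edge]
  covered (6 px):
    · · · · · · # · ·
    · · · · · # · · ·
    · · · · # # · · ·
    · · · # # · · · ·
    · · · · · · · · ·
    · · · · · · · · ·
    · · · · · · · · ·
    · · · · · · · · ·
    · · · · · · · · ·
    · · · · · · · · ·
    · · · · · · · · ·
T2:
  2·area = 127
  edge (6, 3)→(12, 20): d=(6,17) right/bottom  bias=-1
  edge (12, 20)→(1, 10): d=(-11,-10) top-left  bias=+0
  edge (1, 10)→(6, 3): d=(5,-7) top-left  bias=+0
    (2,2)@(5, 5): e=[29,95,3] → #
    (3,2)@(7, 5): e=[-5,115,17] → ·
    (2,3)@(5, 7): e=[41,73,13] → #
    (3,3)@(7, 7): e=[7,93,27] → #
    (4,3)@(9, 7): e=[-27,113,41] → ·
    (1,4)@(3, 9): e=[87,31,9] → #
    (4,4)@(9, 9): e=[-15,91,51] → ·
    (1,5)@(3, 11): e=[99,9,19] → #
    (4,5)@(9, 11): e=[-3,69,61] → ·
    (1,6)@(3, 13): e=[111,-13,29] → ·
    (2,6)@(5, 13): e=[77,7,43] → #
    (4,6)@(9, 13): e=[9,47,71] → #
  covered (16 px):
    · · · · · · · · ·
    · · · · · · · · ·
    · · # · · · · · ·
    · · # # · · · · ·
    · # # # · · · · ·
    · # # # · · · · ·
    · · # # # · · · ·
    · · · # # · · · ·
    · · · · # · · · ·
    · · · · · # · · ·
    · · · · · · · · ·

Result: [93,27,7]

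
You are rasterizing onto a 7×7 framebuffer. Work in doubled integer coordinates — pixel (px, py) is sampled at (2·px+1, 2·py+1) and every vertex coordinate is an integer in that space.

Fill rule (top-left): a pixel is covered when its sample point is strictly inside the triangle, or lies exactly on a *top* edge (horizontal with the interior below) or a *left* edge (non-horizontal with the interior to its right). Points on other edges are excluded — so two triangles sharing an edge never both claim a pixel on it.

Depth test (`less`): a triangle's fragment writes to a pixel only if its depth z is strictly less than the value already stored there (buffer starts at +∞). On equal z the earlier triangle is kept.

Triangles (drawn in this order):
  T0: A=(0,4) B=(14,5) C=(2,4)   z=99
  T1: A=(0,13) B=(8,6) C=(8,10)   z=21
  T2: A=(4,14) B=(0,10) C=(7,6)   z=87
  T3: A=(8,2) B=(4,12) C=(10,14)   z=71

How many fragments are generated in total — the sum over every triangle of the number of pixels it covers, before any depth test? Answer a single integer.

T0:
  2·area = 2  (B↔C swapped to make it positive)
  edge (0, 4)→(2, 4): d=(2,0) top-left  bias=+0
  edge (2, 4)→(14, 5): d=(12,1) right/bottom  bias=-1
  edge (14, 5)→(0, 4): d=(-14,-1) top-left  bias=+0
  covered (0 px):
    · · · · · · ·
    · · · · · · ·
    · · · · · · ·
    · · · · · · ·
    · · · · · · ·
    · · · · · · ·
    · · · · · · ·
T1:
  2·area = 32
  edge (0, 13)→(8, 6): d=(8,-7) top-left  bias=+0
  edge (8, 6)→(8, 10): d=(0,4) right/bottom  bias=-1
  edge (8, 10)→(0, 13): d=(-8,3) right/bottom  bias=-1
    (3,3)@(7, 7): e=[1,4,27] → #
    (4,3)@(9, 7): e=[15,-4,21] → ·
    (2,4)@(5, 9): e=[3,12,17] → #
    (4,4)@(9, 9): e=[31,-4,5] → ·
    (1,5)@(3, 11): e=[5,20,7] → #
    (3,5)@(7, 11): e=[33,4,-5] → ·
    (1,6)@(3, 13): e=[21,20,-9] → ·
    (2,6)@(5, 13): e=[35,12,-15] → ·
  covered (5 px):
    · · · · · · ·
    · · · · · · ·
    · · · · · · ·
    · · · # · · ·
    · · # # · · ·
    · # # · · · ·
    · · · · · · ·
T2:
  2·area = 44
  edge (4, 14)→(0, 10): d=(-4,-4) top-left  bias=+0
  edge (0, 10)→(7, 6): d=(7,-4) top-left  bias=+0
  edge (7, 6)→(4, 14): d=(-3,8) right/bottom  bias=-1
    (1,4)@(3, 9): e=[16,5,23] → #
    (2,4)@(5, 9): e=[24,13,7] → #
    (3,4)@(7, 9): e=[32,21,-9] → ·
    (0,5)@(1, 11): e=[0,11,33] → #  [on edge]
    (3,5)@(7, 11): e=[24,35,-15] → ·
    (0,6)@(1, 13): e=[-8,25,27] → ·
    (1,6)@(3, 13): e=[0,33,11] → #  [on edge]
    (2,6)@(5, 13): e=[8,41,-5] → ·
  covered (6 px):
    · · · · · · ·
    · · · · · · ·
    · · · · · · ·
    · · · · · · ·
    · # # · · · ·
    # # # · · · ·
    · # · · · · ·
T3:
  2·area = 68  (B↔C swapped to make it positive)
  edge (8, 2)→(10, 14): d=(2,12) right/bottom  bias=-1
  edge (10, 14)→(4, 12): d=(-6,-2) top-left  bias=+0
  edge (4, 12)→(8, 2): d=(4,-10) top-left  bias=+0
    (3,2)@(7, 5): e=[18,48,2] → #
    (4,2)@(9, 5): e=[-6,52,22] → ·
    (3,3)@(7, 7): e=[22,36,10] → #
    (4,3)@(9, 7): e=[-2,40,30] → ·
    (3,4)@(7, 9): e=[26,24,18] → #
    (4,4)@(9, 9): e=[2,28,38] → #
    (5,4)@(11, 9): e=[-22,32,58] → ·
    (0,5)@(1, 11): e=[102,0,-34] → ·  [on edge]
    (2,5)@(5, 11): e=[54,8,6] → #
    (5,5)@(11, 11): e=[-18,20,66] → ·
    (2,6)@(5, 13): e=[58,-4,14] → ·
    (3,6)@(7, 13): e=[34,0,34] → #  [on edge]
  covered (9 px):
    · · · · · · ·
    · · · · · · ·
    · · · # · · ·
    · · · # · · ·
    · · · # # · ·
    · · # # # · ·
    · · · # # · ·

Final: 20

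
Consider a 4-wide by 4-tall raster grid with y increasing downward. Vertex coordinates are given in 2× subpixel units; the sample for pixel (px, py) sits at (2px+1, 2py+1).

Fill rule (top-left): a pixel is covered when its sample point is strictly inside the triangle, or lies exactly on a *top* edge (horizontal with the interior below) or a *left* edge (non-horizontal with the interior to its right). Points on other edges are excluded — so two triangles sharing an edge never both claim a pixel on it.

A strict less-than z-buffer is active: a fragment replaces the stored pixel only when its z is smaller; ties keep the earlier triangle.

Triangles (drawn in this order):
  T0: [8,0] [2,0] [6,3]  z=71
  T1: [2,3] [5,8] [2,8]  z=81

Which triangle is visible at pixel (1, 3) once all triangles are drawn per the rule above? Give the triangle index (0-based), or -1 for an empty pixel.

T0:
  2·area = 18  (B↔C swapped to make it positive)
  edge (8, 0)→(6, 3): d=(-2,3) right/bottom  bias=-1
  edge (6, 3)→(2, 0): d=(-4,-3) top-left  bias=+0
  edge (2, 0)→(8, 0): d=(6,0) top-left  bias=+0
    (2,0)@(5, 1): e=[7,5,6] → █
    (3,0)@(7, 1): e=[1,11,6] → █
    (2,1)@(5, 3): e=[3,-3,18] → ·
    (3,1)@(7, 3): e=[-3,3,18] → ·
  covered (2 px):
    · · █ █
    · · · ·
    · · · ·
    · · · ·
T1:
  2·area = 15
  edge (2, 3)→(5, 8): d=(3,5) right/bottom  bias=-1
  edge (5, 8)→(2, 8): d=(-3,0) right/bottom  bias=-1
  edge (2, 8)→(2, 3): d=(0,-5) top-left  bias=+0
    (1,2)@(3, 5): e=[1,9,5] → █
    (2,2)@(5, 5): e=[-9,9,15] → ·
    (1,3)@(3, 7): e=[7,3,5] → █
    (2,3)@(5, 7): e=[-3,3,15] → ·
  covered (2 px):
    · · · ·
    · · · ·
    · █ · ·
    · █ · ·

Z-buffer (winner per pixel, '.' = empty):
  . . 0 0
  . . . .
  . 1 . .
  . 1 . .

Result: 1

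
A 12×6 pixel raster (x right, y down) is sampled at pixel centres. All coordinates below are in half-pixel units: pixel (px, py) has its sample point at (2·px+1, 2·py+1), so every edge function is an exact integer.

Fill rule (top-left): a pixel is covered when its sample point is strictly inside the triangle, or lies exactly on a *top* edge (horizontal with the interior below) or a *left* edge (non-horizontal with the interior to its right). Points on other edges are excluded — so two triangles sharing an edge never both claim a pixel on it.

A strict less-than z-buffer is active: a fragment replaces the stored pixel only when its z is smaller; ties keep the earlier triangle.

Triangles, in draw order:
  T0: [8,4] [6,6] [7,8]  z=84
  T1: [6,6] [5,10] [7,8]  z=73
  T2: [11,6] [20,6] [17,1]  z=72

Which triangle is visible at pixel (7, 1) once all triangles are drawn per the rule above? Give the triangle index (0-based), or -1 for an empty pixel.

T0:
  2·area = 6  (B↔C swapped to make it positive)
  edge (8, 4)→(7, 8): d=(-1,4) right/bottom  bias=-1
  edge (7, 8)→(6, 6): d=(-1,-2) top-left  bias=+0
  edge (6, 6)→(8, 4): d=(2,-2) top-left  bias=+0
    (5,0)@(11, 1): e=[-9,15,0] → ·  [on edge]
    (4,1)@(9, 3): e=[-3,9,0] → ·  [on edge]
    (3,2)@(7, 5): e=[3,3,0] → #  [on edge]
    (4,2)@(9, 5): e=[-5,7,4] → ·
    (2,3)@(5, 7): e=[9,-3,0] → ·  [on edge]
    (3,3)@(7, 7): e=[1,1,4] → #
    (4,3)@(9, 7): e=[-7,5,8] → ·
    (1,4)@(3, 9): e=[15,-9,0] → ·  [on edge]
    (3,4)@(7, 9): e=[-1,-1,8] → ·
    (0,5)@(1, 11): e=[21,-15,0] → ·  [on edge]
  covered (2 px):
    · · · · · · · · · · · ·
    · · · · · · · · · · · ·
    · · · # · · · · · · · ·
    · · · # · · · · · · · ·
    · · · · · · · · · · · ·
    · · · · · · · · · · · ·
T1:
  2·area = 6  (B↔C swapped to make it positive)
  edge (6, 6)→(7, 8): d=(1,2) right/bottom  bias=-1
  edge (7, 8)→(5, 10): d=(-2,2) right/bottom  bias=-1
  edge (5, 10)→(6, 6): d=(1,-4) top-left  bias=+0
  covered (0 px):
    · · · · · · · · · · · ·
    · · · · · · · · · · · ·
    · · · · · · · · · · · ·
    · · · · · · · · · · · ·
    · · · · · · · · · · · ·
    · · · · · · · · · · · ·
T2:
  2·area = 45  (B↔C swapped to make it positive)
  edge (11, 6)→(17, 1): d=(6,-5) top-left  bias=+0
  edge (17, 1)→(20, 6): d=(3,5) right/bottom  bias=-1
  edge (20, 6)→(11, 6): d=(-9,0) right/bottom  bias=-1
    (8,0)@(17, 1): e=[0,0,45] → ·  [on edge]
    (7,1)@(15, 3): e=[2,16,27] → #
    (8,1)@(17, 3): e=[12,6,27] → #
    (9,1)@(19, 3): e=[22,-4,27] → ·
    (6,2)@(13, 5): e=[4,32,9] → #
    (9,2)@(19, 5): e=[34,2,9] → #
    (10,2)@(21, 5): e=[44,-8,9] → ·
    (6,3)@(13, 7): e=[16,38,-9] → ·
    (7,3)@(15, 7): e=[26,28,-9] → ·
    (8,3)@(17, 7): e=[36,18,-9] → ·
    (9,3)@(19, 7): e=[46,8,-9] → ·
    (2,5)@(5, 11): e=[0,90,-45] → ·  [on edge]
    (11,5)@(23, 11): e=[90,0,-45] → ·  [on edge]
  covered (6 px):
    · · · · · · · · · · · ·
    · · · · · · · # # · · ·
    · · · · · · # # # # · ·
    · · · · · · · · · · · ·
    · · · · · · · · · · · ·
    · · · · · · · · · · · ·

Z-buffer (winner per pixel, '.' = empty):
  . . . . . . . . . . . .
  . . . . . . . 2 2 . . .
  . . . 0 . . 2 2 2 2 . .
  . . . 0 . . . . . . . .
  . . . . . . . . . . . .
  . . . . . . . . . . . .

Result: 2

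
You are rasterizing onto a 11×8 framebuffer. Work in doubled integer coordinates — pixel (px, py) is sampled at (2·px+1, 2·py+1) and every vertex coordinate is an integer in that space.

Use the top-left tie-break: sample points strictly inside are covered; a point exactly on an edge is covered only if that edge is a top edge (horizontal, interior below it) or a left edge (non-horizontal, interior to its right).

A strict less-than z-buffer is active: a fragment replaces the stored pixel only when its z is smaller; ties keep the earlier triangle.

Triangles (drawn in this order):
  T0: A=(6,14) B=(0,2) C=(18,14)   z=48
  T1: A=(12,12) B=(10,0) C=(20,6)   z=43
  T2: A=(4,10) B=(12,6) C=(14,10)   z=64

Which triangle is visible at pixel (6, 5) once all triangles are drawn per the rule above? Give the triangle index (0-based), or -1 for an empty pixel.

T0:
  2·area = 144
  edge (6, 14)→(0, 2): d=(-6,-12) top-left  bias=+0
  edge (0, 2)→(18, 14): d=(18,12) right/bottom  bias=-1
  edge (18, 14)→(6, 14): d=(-12,0) right/bottom  bias=-1
    (0,1)@(1, 3): e=[6,6,132] → X
    (1,1)@(3, 3): e=[30,-18,132] → .
    (0,2)@(1, 5): e=[-6,42,108] → .
    (1,2)@(3, 5): e=[18,18,108] → X
    (2,2)@(5, 5): e=[42,-6,108] → .
    (1,3)@(3, 7): e=[6,54,84] → X
    (2,3)@(5, 7): e=[30,30,84] → X
    (3,3)@(7, 7): e=[54,6,84] → X
    (4,3)@(9, 7): e=[78,-18,84] → .
    (1,4)@(3, 9): e=[-6,90,60] → .
    (2,4)@(5, 9): e=[18,66,60] → X
    (4,4)@(9, 9): e=[66,18,60] → X
  covered (18 px):
    . . . . . . . . . . .
    X . . . . . . . . . .
    . X . . . . . . . . .
    . X X X . . . . . . .
    . . X X X . . . . . .
    . . X X X X X . . . .
    . . . X X X X X . . .
    . . . . . . . . . . .
T1:
  2·area = 108
  edge (12, 12)→(10, 0): d=(-2,-12) top-left  bias=+0
  edge (10, 0)→(20, 6): d=(10,6) right/bottom  bias=-1
  edge (20, 6)→(12, 12): d=(-8,6) right/bottom  bias=-1
    (5,0)@(11, 1): e=[10,4,94] → X
    (6,0)@(13, 1): e=[34,-8,82] → .
    (5,1)@(11, 3): e=[6,24,78] → X
    (6,1)@(13, 3): e=[30,12,66] → X
    (7,1)@(15, 3): e=[54,0,54] → .  [on edge]
    (5,2)@(11, 5): e=[2,44,62] → X
    (7,2)@(15, 5): e=[50,20,38] → X
    (8,2)@(17, 5): e=[74,8,26] → X
    (9,2)@(19, 5): e=[98,-4,14] → .
    (5,3)@(11, 7): e=[-2,64,46] → .
    (6,3)@(13, 7): e=[22,52,34] → X
    (9,3)@(19, 7): e=[94,16,-2] → .
  covered (13 px):
    . . . . . X . . . . .
    . . . . . X X . . . .
    . . . . . X X X X . .
    . . . . . . X X X . .
    . . . . . . X X . . .
    . . . . . . X . . . .
    . . . . . . . . . . .
    . . . . . . . . . . .
T2:
  2·area = 40
  edge (4, 10)→(12, 6): d=(8,-4) top-left  bias=+0
  edge (12, 6)→(14, 10): d=(2,4) right/bottom  bias=-1
  edge (14, 10)→(4, 10): d=(-10,0) right/bottom  bias=-1
    (5,3)@(11, 7): e=[4,6,30] → X
    (6,3)@(13, 7): e=[12,-2,30] → .
    (3,4)@(7, 9): e=[4,26,10] → X
    (4,4)@(9, 9): e=[12,18,10] → X
    (6,4)@(13, 9): e=[28,2,10] → X
    (7,4)@(15, 9): e=[36,-6,10] → .
    (3,5)@(7, 11): e=[20,30,-10] → .
    (4,5)@(9, 11): e=[28,22,-10] → .
    (5,5)@(11, 11): e=[36,14,-10] → .
    (6,5)@(13, 11): e=[44,6,-10] → .
  covered (5 px):
    . . . . . . . . . . .
    . . . . . . . . . . .
    . . . . . . . . . . .
    . . . . . X . . . . .
    . . . X X X X . . . .
    . . . . . . . . . . .
    . . . . . . . . . . .
    . . . . . . . . . . .

Z-buffer (winner per pixel, '.' = empty):
  . . . . . 1 . . . . .
  0 . . . . 1 1 . . . .
  . 0 . . . 1 1 1 1 . .
  . 0 0 0 . 2 1 1 1 . .
  . . 0 0 0 2 1 1 . . .
  . . 0 0 0 0 1 . . . .
  . . . 0 0 0 0 0 . . .
  . . . . . . . . . . .

Result: 1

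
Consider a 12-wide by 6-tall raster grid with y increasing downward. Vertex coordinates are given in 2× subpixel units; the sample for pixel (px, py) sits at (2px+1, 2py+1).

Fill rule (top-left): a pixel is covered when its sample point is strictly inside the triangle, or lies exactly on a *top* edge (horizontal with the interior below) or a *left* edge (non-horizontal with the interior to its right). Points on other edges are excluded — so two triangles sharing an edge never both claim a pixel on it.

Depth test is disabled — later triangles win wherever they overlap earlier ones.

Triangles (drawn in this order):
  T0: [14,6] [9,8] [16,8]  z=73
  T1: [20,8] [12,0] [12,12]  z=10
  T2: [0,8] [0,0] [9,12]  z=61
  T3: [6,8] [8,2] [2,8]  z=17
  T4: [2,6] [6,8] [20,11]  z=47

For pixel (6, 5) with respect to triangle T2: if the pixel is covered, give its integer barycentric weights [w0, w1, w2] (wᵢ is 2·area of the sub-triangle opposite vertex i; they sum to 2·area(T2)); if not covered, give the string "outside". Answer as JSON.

T0:
  2·area = 14  (B↔C swapped to make it positive)
  edge (14, 6)→(16, 8): d=(2,2) right/bottom  bias=-1
  edge (16, 8)→(9, 8): d=(-7,0) right/bottom  bias=-1
  edge (9, 8)→(14, 6): d=(5,-2) top-left  bias=+0
    (4,0)@(9, 1): e=[0,49,-35] → ·  [on edge]
    (5,1)@(11, 3): e=[0,35,-21] → ·  [on edge]
    (6,2)@(13, 5): e=[0,21,-7] → ·  [on edge]
    (6,3)@(13, 7): e=[4,7,3] → #
    (7,3)@(15, 7): e=[0,7,7] → ·  [on edge]
    (6,4)@(13, 9): e=[8,-7,13] → ·
    (8,4)@(17, 9): e=[0,-7,21] → ·  [on edge]
    (9,5)@(19, 11): e=[0,-21,35] → ·  [on edge]
  covered (1 px):
    · · · · · · · · · · · ·
    · · · · · · · · · · · ·
    · · · · · · · · · · · ·
    · · · · · · # · · · · ·
    · · · · · · · · · · · ·
    · · · · · · · · · · · ·
T1:
  2·area = 96  (B↔C swapped to make it positive)
  edge (20, 8)→(12, 12): d=(-8,4) right/bottom  bias=-1
  edge (12, 12)→(12, 0): d=(0,-12) top-left  bias=+0
  edge (12, 0)→(20, 8): d=(8,8) right/bottom  bias=-1
    (6,0)@(13, 1): e=[84,12,0] → ·  [on edge]
    (6,1)@(13, 3): e=[68,12,16] → #
    (7,1)@(15, 3): e=[60,36,0] → ·  [on edge]
    (6,2)@(13, 5): e=[52,12,32] → #
    (7,2)@(15, 5): e=[44,36,16] → #
    (8,2)@(17, 5): e=[36,60,0] → ·  [on edge]
    (6,3)@(13, 7): e=[36,12,48] → #
    (8,3)@(17, 7): e=[20,60,16] → #
    (9,3)@(19, 7): e=[12,84,0] → ·  [on edge]
    (6,4)@(13, 9): e=[20,12,64] → #
    (9,4)@(19, 9): e=[-4,84,16] → ·
    (10,4)@(21, 9): e=[-12,108,0] → ·  [on edge]
    (11,5)@(23, 11): e=[-36,132,0] → ·  [on edge]
  covered (10 px):
    · · · · · · · · · · · ·
    · · · · · · # · · · · ·
    · · · · · · # # · · · ·
    · · · · · · # # # · · ·
    · · · · · · # # # · · ·
    · · · · · · # · · · · ·
T2:
  2·area = 72
  edge (0, 8)→(0, 0): d=(0,-8) top-left  bias=+0
  edge (0, 0)→(9, 12): d=(9,12) right/bottom  bias=-1
  edge (9, 12)→(0, 8): d=(-9,-4) top-left  bias=+0
    (0,1)@(1, 3): e=[8,15,49] → #
    (1,1)@(3, 3): e=[24,-9,57] → ·
    (0,2)@(1, 5): e=[8,33,31] → #
    (1,2)@(3, 5): e=[24,9,39] → #
    (2,2)@(5, 5): e=[40,-15,47] → ·
    (0,3)@(1, 7): e=[8,51,13] → #
    (2,3)@(5, 7): e=[40,3,29] → #
    (3,3)@(7, 7): e=[56,-21,37] → ·
    (0,4)@(1, 9): e=[8,69,-5] → ·
    (1,4)@(3, 9): e=[24,45,3] → #
    (3,4)@(7, 9): e=[56,-3,19] → ·
    (1,5)@(3, 11): e=[24,63,-15] → ·
  covered (9 px):
    · · · · · · · · · · · ·
    # · · · · · · · · · · ·
    # # · · · · · · · · · ·
    # # # · · · · · · · · ·
    · # # · · · · · · · · ·
    · · · # · · · · · · · ·
T3:
  2·area = 24  (B↔C swapped to make it positive)
  edge (6, 8)→(2, 8): d=(-4,0) right/bottom  bias=-1
  edge (2, 8)→(8, 2): d=(6,-6) top-left  bias=+0
  edge (8, 2)→(6, 8): d=(-2,6) right/bottom  bias=-1
    (4,0)@(9, 1): e=[28,0,-4] → ·  [on edge]
    (3,1)@(7, 3): e=[20,0,4] → #  [on edge]
    (4,1)@(9, 3): e=[20,12,-8] → ·
    (2,2)@(5, 5): e=[12,0,12] → #  [on edge]
    (3,2)@(7, 5): e=[12,12,0] → ·  [on edge]
    (1,3)@(3, 7): e=[4,0,20] → #  [on edge]
    (3,3)@(7, 7): e=[4,24,-4] → ·
    (0,4)@(1, 9): e=[-4,0,28] → ·  [on edge]
    (1,4)@(3, 9): e=[-4,12,16] → ·
    (2,4)@(5, 9): e=[-4,24,4] → ·
    (2,5)@(5, 11): e=[-12,36,0] → ·  [on edge]
  covered (4 px):
    · · · · · · · · · · · ·
    · · · # · · · · · · · ·
    · · # · · · · · · · · ·
    · # # · · · · · · · · ·
    · · · · · · · · · · · ·
    · · · · · · · · · · · ·
T4:
  2·area = 16  (B↔C swapped to make it positive)
  edge (2, 6)→(20, 11): d=(18,5) right/bottom  bias=-1
  edge (20, 11)→(6, 8): d=(-14,-3) top-left  bias=+0
  edge (6, 8)→(2, 6): d=(-4,-2) top-left  bias=+0
    (2,3)@(5, 7): e=[3,11,2] → #
    (3,3)@(7, 7): e=[-7,17,6] → ·
    (2,4)@(5, 9): e=[39,-17,-6] → ·
    (5,4)@(11, 9): e=[9,1,6] → #
    (6,4)@(13, 9): e=[-1,7,10] → ·
    (5,5)@(11, 11): e=[45,-27,-2] → ·
  covered (2 px):
    · · · · · · · · · · · ·
    · · · · · · · · · · · ·
    · · · · · · · · · · · ·
    · · # · · · · · · · · ·
    · · · · · # · · · · · ·
    · · · · · · · · · · · ·

Result: "outside"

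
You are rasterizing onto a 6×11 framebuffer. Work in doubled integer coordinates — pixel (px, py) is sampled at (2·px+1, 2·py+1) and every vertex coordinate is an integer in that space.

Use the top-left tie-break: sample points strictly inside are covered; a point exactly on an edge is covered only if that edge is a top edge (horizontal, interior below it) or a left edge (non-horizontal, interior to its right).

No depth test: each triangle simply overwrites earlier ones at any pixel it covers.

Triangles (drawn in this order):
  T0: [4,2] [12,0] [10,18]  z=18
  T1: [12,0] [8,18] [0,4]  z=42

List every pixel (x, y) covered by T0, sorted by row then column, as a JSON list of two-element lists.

T0:
  2·area = 140
  edge (4, 2)→(12, 0): d=(8,-2) top-left  bias=+0
  edge (12, 0)→(10, 18): d=(-2,18) right/bottom  bias=-1
  edge (10, 18)→(4, 2): d=(-6,-16) top-left  bias=+0
    (4,0)@(9, 1): e=[2,52,86] → X
    (5,0)@(11, 1): e=[6,16,118] → X
    (2,1)@(5, 3): e=[10,120,10] → X
    (3,1)@(7, 3): e=[14,84,42] → X
    (2,2)@(5, 5): e=[26,116,-2] → .
    (3,2)@(7, 5): e=[30,80,30] → X
    (3,3)@(7, 7): e=[46,76,18] → X
    (3,4)@(7, 9): e=[62,72,6] → X
    (5,4)@(11, 9): e=[70,0,70] → .  [on edge]
    (3,5)@(7, 11): e=[78,68,-6] → .
    (4,5)@(9, 11): e=[82,32,26] → X
    (5,5)@(11, 11): e=[86,-4,58] → .
  covered (17 px):
    . . . . X X
    . . X X X X
    . . . X X X
    . . . X X X
    . . . X X .
    . . . . X .
    . . . . X .
    . . . . X .
    . . . . . .
    . . . . . .
    . . . . . .
T1:
  2·area = 200
  edge (12, 0)→(8, 18): d=(-4,18) right/bottom  bias=-1
  edge (8, 18)→(0, 4): d=(-8,-14) top-left  bias=+0
  edge (0, 4)→(12, 0): d=(12,-4) top-left  bias=+0
    (4,0)@(9, 1): e=[50,150,0] → X  [on edge]
    (5,0)@(11, 1): e=[14,178,8] → X
    (1,1)@(3, 3): e=[150,50,0] → X  [on edge]
    (2,1)@(5, 3): e=[114,78,8] → X
    (3,1)@(7, 3): e=[78,106,16] → X
    (0,2)@(1, 5): e=[178,6,16] → X
    (5,2)@(11, 5): e=[-2,146,56] → .
    (0,3)@(1, 7): e=[170,-10,40] → .
    (1,3)@(3, 7): e=[134,18,48] → X
    (5,3)@(11, 7): e=[-10,130,80] → .
    (1,4)@(3, 9): e=[126,2,72] → X
    (5,4)@(11, 9): e=[-18,114,104] → .
  covered (26 px):
    . . . . X X
    . X X X X X
    X X X X X .
    . X X X X .
    . X X X X .
    . . X X X .
    . . . X X .
    . . . X . .
    . . . . . .
    . . . . . .
    . . . . . .

Result: [[4,0],[5,0],[2,1],[3,1],[4,1],[5,1],[3,2],[4,2],[5,2],[3,3],[4,3],[5,3],[3,4],[4,4],[4,5],[4,6],[4,7]]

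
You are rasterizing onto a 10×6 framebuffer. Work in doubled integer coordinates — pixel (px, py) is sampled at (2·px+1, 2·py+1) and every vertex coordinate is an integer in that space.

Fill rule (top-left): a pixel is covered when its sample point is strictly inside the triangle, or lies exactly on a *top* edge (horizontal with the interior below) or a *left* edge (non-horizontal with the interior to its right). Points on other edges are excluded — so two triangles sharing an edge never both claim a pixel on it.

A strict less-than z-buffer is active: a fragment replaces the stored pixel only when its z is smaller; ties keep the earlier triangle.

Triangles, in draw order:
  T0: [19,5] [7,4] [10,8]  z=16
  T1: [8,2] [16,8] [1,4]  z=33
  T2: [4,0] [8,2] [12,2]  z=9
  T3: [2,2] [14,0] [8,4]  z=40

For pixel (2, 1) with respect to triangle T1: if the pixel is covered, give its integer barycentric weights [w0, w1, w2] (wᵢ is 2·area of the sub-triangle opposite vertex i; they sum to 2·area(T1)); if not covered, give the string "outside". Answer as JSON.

T0:
  2·area = 45  (B↔C swapped to make it positive)
  edge (19, 5)→(10, 8): d=(-9,3) right/bottom  bias=-1
  edge (10, 8)→(7, 4): d=(-3,-4) top-left  bias=+0
  edge (7, 4)→(19, 5): d=(12,1) right/bottom  bias=-1
    (4,2)@(9, 5): e=[30,5,10] → #
    (5,2)@(11, 5): e=[24,13,8] → #
    (6,2)@(13, 5): e=[18,21,6] → #
    (7,2)@(15, 5): e=[12,29,4] → #
    (8,2)@(17, 5): e=[6,37,2] → #
    (9,2)@(19, 5): e=[0,45,0] → ·  [on edge]
    (4,3)@(9, 7): e=[12,-1,34] → ·
    (5,3)@(11, 7): e=[6,7,32] → #
    (6,3)@(13, 7): e=[0,15,30] → ·  [on edge]
    (7,3)@(15, 7): e=[-6,23,28] → ·
    (8,3)@(17, 7): e=[-12,31,26] → ·
    (3,4)@(7, 9): e=[0,-15,60] → ·  [on edge]
    (0,5)@(1, 11): e=[0,-45,90] → ·  [on edge]
  covered (6 px):
    · · · · · · · · · ·
    · · · · · · · · · ·
    · · · · # # # # # ·
    · · · · · # · · · ·
    · · · · · · · · · ·
    · · · · · · · · · ·
T1:
  2·area = 58
  edge (8, 2)→(16, 8): d=(8,6) right/bottom  bias=-1
  edge (16, 8)→(1, 4): d=(-15,-4) top-left  bias=+0
  edge (1, 4)→(8, 2): d=(7,-2) top-left  bias=+0
    (2,1)@(5, 3): e=[26,31,1] → #
    (3,1)@(7, 3): e=[14,39,5] → #
    (4,1)@(9, 3): e=[2,47,9] → #
    (5,1)@(11, 3): e=[-10,55,13] → ·
    (2,2)@(5, 5): e=[42,1,15] → #
    (5,2)@(11, 5): e=[6,25,27] → #
    (6,2)@(13, 5): e=[-6,33,31] → ·
    (2,3)@(5, 7): e=[58,-29,29] → ·
    (3,3)@(7, 7): e=[46,-21,33] → ·
    (4,3)@(9, 7): e=[34,-13,37] → ·
    (5,3)@(11, 7): e=[22,-5,41] → ·
    (6,3)@(13, 7): e=[10,3,45] → #
  covered (8 px):
    · · · · · · · · · ·
    · · # # # · · · · ·
    · · # # # # · · · ·
    · · · · · · # · · ·
    · · · · · · · · · ·
    · · · · · · · · · ·
T2:
  2·area = 8  (B↔C swapped to make it positive)
  edge (4, 0)→(12, 2): d=(8,2) right/bottom  bias=-1
  edge (12, 2)→(8, 2): d=(-4,0) right/bottom  bias=-1
  edge (8, 2)→(4, 0): d=(-4,-2) top-left  bias=+0
    (3,0)@(7, 1): e=[2,4,2] → #
    (4,0)@(9, 1): e=[-2,4,6] → ·
    (3,1)@(7, 3): e=[18,-4,-6] → ·
  covered (1 px):
    · · · # · · · · · ·
    · · · · · · · · · ·
    · · · · · · · · · ·
    · · · · · · · · · ·
    · · · · · · · · · ·
    · · · · · · · · · ·
T3:
  2·area = 36
  edge (2, 2)→(14, 0): d=(12,-2) top-left  bias=+0
  edge (14, 0)→(8, 4): d=(-6,4) right/bottom  bias=-1
  edge (8, 4)→(2, 2): d=(-6,-2) top-left  bias=+0
    (4,0)@(9, 1): e=[2,14,20] → #
    (5,0)@(11, 1): e=[6,6,24] → #
    (6,0)@(13, 1): e=[10,-2,28] → ·
    (2,1)@(5, 3): e=[18,18,0] → #  [on edge]
    (3,1)@(7, 3): e=[22,10,4] → #
    (5,1)@(11, 3): e=[30,-6,12] → ·
    (2,2)@(5, 5): e=[42,6,-12] → ·
    (3,2)@(7, 5): e=[46,-2,-8] → ·
    (4,2)@(9, 5): e=[50,-10,-4] → ·
    (5,2)@(11, 5): e=[54,-18,0] → ·  [on edge]
    (8,3)@(17, 7): e=[90,-54,0] → ·  [on edge]
  covered (5 px):
    · · · · # # · · · ·
    · · # # # · · · · ·
    · · · · · · · · · ·
    · · · · · · · · · ·
    · · · · · · · · · ·
    · · · · · · · · · ·

Final: [31,1,26]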